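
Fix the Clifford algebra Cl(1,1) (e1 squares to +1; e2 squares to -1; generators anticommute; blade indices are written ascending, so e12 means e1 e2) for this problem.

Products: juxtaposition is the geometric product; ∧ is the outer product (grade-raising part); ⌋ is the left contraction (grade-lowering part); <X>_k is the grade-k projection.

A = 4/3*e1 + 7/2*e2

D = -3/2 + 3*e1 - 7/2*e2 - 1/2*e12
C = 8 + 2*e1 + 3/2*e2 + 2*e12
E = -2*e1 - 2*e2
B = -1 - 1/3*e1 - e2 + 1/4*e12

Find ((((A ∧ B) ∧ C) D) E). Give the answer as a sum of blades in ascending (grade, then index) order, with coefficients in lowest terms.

step 1: -4/3*e1 - 7/2*e2 - 1/6*e12
step 2: -32/3*e1 - 28*e2 + 11/3*e12
step 3: -791/6 + 257/6*e1 + 109/3*e2 + 695/6*e12
step 4: -13 + 1486/3*e1 + 1486/3*e2 - 13*e12
Answer: -13 + 1486/3*e1 + 1486/3*e2 - 13*e12


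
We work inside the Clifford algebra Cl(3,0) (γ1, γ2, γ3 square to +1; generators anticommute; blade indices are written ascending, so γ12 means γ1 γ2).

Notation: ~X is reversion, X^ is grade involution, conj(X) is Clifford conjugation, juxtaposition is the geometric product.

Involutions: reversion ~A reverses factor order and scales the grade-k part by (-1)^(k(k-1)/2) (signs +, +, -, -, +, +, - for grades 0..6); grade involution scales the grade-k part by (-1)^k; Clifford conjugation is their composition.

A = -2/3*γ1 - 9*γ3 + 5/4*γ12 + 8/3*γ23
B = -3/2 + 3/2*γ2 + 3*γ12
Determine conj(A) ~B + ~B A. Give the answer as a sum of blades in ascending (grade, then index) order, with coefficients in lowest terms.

first term: -15/4 - 23/8*γ1 - 2*γ2 - 19/2*γ3 + 23/8*γ12 - 8*γ13 - 19/2*γ23 - 27*γ123
second term: 15/4 - 7/8*γ1 - 2*γ2 + 35/2*γ3 - 7/8*γ12 - 8*γ13 - 35/2*γ23 + 27*γ123
Answer: -15/4*γ1 - 4*γ2 + 8*γ3 + 2*γ12 - 16*γ13 - 27*γ23


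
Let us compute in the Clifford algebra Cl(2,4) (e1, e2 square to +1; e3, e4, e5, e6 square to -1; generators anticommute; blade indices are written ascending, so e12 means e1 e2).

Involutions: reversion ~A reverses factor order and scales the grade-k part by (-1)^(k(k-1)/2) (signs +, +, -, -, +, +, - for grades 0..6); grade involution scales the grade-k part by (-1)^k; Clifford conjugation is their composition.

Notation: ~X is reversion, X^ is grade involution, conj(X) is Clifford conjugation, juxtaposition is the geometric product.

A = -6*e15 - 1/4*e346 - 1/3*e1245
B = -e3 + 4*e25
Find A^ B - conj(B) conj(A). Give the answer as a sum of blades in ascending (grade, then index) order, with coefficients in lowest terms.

first term: -24*e12 + 4/3*e14 + 1/4*e46 - 6*e135 + 1/3*e12345 + e23456
second term: 24*e12 - 4/3*e14 + 1/4*e46 - 6*e135 - 1/3*e12345 + e23456
Answer: -48*e12 + 8/3*e14 + 2/3*e12345


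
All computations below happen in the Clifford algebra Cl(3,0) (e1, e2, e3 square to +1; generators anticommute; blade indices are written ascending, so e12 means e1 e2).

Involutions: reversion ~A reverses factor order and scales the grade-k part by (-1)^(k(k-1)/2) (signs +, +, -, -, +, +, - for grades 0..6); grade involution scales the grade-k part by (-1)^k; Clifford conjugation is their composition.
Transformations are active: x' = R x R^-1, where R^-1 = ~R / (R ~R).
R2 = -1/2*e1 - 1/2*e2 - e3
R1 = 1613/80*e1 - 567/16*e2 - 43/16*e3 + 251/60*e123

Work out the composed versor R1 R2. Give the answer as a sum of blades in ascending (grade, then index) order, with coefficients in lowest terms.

Distribute over the terms of R2 (each basis-blade product reordered to ascending indices, repeated generators contracted through their squares):
R1 (-1/2*e1) = -1613/160 - 567/32*e12 - 43/32*e13 - 251/120*e23
R1 (-1/2*e2) = 567/32 - 1613/160*e12 + 251/120*e13 - 43/32*e23
R1 (-e3) = 43/16 - 251/60*e12 - 1613/80*e13 + 567/16*e23
Summing the partial products and collecting blades:
Answer: 413/40 - 1919/60*e12 - 9319/480*e13 + 15361/480*e23


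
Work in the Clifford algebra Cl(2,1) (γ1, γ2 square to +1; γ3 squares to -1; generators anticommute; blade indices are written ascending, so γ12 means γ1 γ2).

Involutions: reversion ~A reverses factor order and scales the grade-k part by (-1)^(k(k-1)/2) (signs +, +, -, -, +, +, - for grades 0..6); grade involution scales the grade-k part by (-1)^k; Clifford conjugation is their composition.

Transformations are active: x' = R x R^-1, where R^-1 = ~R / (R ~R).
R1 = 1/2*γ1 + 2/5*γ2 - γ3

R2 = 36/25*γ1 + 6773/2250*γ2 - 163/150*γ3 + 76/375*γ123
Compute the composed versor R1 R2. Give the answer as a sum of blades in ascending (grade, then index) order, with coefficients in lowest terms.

Distribute over the terms of R1 (each basis-blade product reordered to ascending indices, repeated generators contracted through their squares):
(1/2*γ1) R2 = 18/25 + 6773/4500*γ12 - 163/300*γ13 + 38/375*γ23
(2/5*γ2) R2 = 6773/5625 - 72/125*γ12 - 152/1875*γ13 - 163/375*γ23
(-γ3) R2 = -163/150 + 76/375*γ12 + 36/25*γ13 + 6773/2250*γ23
Summing the partial products and collecting blades:
Answer: 9421/11250 + 5093/4500*γ12 + 2039/2500*γ13 + 6023/2250*γ23


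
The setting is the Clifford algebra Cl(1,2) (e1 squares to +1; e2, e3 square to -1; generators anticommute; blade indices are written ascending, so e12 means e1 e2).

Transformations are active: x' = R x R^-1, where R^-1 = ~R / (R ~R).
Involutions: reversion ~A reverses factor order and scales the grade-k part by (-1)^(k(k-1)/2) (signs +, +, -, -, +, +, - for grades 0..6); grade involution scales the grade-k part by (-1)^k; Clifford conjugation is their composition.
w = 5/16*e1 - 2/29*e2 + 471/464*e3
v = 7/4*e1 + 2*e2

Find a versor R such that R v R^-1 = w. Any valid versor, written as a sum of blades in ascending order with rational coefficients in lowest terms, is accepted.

Reasoning: v^2 = w^2 = -15/16 since conjugation preserves the quadratic form; R = v + w = 33/16*e1 + 56/29*e2 + 471/464*e3 is then valid when invertible, keeping its own part and reversing (v - w)/2.
Answer: 33/16*e1 + 56/29*e2 + 471/464*e3


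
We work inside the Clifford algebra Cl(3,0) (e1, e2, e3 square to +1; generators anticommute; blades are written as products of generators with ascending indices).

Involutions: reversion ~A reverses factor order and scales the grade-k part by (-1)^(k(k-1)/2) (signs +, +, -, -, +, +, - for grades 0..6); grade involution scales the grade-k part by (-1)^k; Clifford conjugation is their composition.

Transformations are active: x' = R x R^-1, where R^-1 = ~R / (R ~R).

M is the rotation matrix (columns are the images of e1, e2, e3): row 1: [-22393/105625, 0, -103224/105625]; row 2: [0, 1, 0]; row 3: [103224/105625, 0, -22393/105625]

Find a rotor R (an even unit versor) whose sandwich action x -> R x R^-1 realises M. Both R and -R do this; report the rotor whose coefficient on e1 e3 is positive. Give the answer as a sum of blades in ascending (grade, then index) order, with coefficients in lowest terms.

Method: write R = a + b12*e1 e2 + b13*e1 e3 + b23*e2 e3 with a^2 + b12^2 + b13^2 + b23^2 = 1 (so R^-1 = ~R). Expanding the columns R e_j ~R gives tr M = 4a^2 - 1 and, from the antisymmetric part, M21 - M12 = -4a*b12, M13 - M31 = 4a*b13, M32 - M23 = -4a*b23.
Here tr M = 60839/105625, so a^2 = (1 + tr M)/4 = 41616/105625 and a = ±204/325. Taking a = 204/325: M21 - M12 = 0, M13 - M31 = -206448/105625, M32 - M23 = 0, giving b12 = 0, b13 = -253/325, b23 = 0, i.e. R = 204/325 - 253/325*e1 e3.
Its e1 e3 coefficient is negative, so report the other preimage -R.
Answer: -204/325 + 253/325*e1 e3. Key observation: the double cover Spin(3) -> SO(3) sends R and -R to the same matrix (trace 60839/105625 here), so the stated sign of the e1 e3 coefficient is what selects one sheet.


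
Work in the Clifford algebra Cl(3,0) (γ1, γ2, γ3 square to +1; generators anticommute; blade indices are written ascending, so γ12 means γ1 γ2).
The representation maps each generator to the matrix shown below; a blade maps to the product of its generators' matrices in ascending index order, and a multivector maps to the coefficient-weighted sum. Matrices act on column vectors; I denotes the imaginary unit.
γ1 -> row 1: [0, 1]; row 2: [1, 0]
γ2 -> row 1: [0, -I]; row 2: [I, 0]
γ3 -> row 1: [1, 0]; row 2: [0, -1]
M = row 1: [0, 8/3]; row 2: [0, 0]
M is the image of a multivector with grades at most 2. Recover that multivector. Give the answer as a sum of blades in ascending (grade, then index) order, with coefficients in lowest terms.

Method: 1, rho(γ1), rho(γ2), rho(γ3) form a trace-orthogonal basis of the 2x2 complex matrices (tr(X Y) = 2 if X = Y, else 0), so M = m0*1 + m1*rho(γ1) + m2*rho(γ2) + m3*rho(γ3) with m0 = tr(M)/2 = 0, m1 = tr(M rho(γ1))/2 = 4/3, m2 = tr(M rho(γ2))/2 = 4*I/3, m3 = tr(M rho(γ3))/2 = 0.
Multiplying table entries, the bivector images are rho(γ12) = I*rho(γ3), rho(γ13) = -I*rho(γ2), rho(γ23) = I*rho(γ1); with real blade coefficients the real parts of m0..m3 are the coefficients of 1, γ1, γ2, γ3 and the imaginary parts give the bivectors (γ23: Im m1, γ13: -Im m2, γ12: Im m3).
Answer: 4/3*γ1 - 4/3*γ13


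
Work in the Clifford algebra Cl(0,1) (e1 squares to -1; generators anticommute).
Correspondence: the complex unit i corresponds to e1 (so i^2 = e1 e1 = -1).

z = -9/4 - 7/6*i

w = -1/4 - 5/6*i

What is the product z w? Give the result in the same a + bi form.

In blades: z = -9/4 - 7/6*e1, w = -1/4 - 5/6*e1.
Distribute z over w term by term (generator squares from the signature, products reordered to ascending indices): (-9/4)*w = 9/16 + 15/8*e1; (-7/6*e1)*w = -35/36 + 7/24*e1.
Sum: -59/144 + 13/6*e1; translating back through the correspondence:
Answer: -59/144 + 13/6*i


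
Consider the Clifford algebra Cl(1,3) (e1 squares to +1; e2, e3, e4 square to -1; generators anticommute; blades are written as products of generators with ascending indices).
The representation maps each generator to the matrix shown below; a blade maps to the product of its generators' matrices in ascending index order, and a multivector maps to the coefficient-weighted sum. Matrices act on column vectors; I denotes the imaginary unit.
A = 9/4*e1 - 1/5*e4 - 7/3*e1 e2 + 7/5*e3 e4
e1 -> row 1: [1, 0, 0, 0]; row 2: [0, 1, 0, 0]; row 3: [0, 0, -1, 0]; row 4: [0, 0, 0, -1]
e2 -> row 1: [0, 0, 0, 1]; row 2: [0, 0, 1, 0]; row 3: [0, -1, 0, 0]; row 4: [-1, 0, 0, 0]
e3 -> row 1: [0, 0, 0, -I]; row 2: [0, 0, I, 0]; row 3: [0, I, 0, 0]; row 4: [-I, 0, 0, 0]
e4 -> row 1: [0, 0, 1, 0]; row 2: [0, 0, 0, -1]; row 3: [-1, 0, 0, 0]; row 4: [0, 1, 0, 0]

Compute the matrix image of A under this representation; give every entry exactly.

Bivector images (products of the table entries): rho(e1 e2) = rho(e1)rho(e2) = row 1: [0, 0, 0, 1]; row 2: [0, 0, 1, 0]; row 3: [0, 1, 0, 0]; row 4: [1, 0, 0, 0]; rho(e3 e4) = rho(e3)rho(e4) = row 1: [0, -I, 0, 0]; row 2: [-I, 0, 0, 0]; row 3: [0, 0, 0, -I]; row 4: [0, 0, -I, 0].
M = (9/4)*rho(e1) + (-1/5)*rho(e4) + (-7/3)*rho(e1 e2) + (7/5)*rho(e3 e4), summed entrywise:
Answer: row 1: [9/4, -7*I/5, -1/5, -7/3]; row 2: [-7*I/5, 9/4, -7/3, 1/5]; row 3: [1/5, -7/3, -9/4, -7*I/5]; row 4: [-7/3, -1/5, -7*I/5, -9/4]


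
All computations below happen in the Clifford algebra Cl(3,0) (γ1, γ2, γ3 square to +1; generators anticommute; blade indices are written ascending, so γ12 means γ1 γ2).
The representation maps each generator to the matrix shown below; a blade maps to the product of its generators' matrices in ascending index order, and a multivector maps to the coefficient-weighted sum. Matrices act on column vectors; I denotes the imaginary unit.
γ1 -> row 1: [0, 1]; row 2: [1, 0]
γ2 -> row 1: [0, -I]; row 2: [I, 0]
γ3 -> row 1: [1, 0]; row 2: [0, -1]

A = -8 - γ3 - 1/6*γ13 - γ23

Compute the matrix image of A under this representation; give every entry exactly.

Bivector images (products of the table entries): rho(γ13) = rho(γ1)rho(γ3) = row 1: [0, -1]; row 2: [1, 0]; rho(γ23) = rho(γ2)rho(γ3) = row 1: [0, I]; row 2: [I, 0].
M = (-8)*1 + (-1)*rho(γ3) + (-1/6)*rho(γ13) + (-1)*rho(γ23), summed entrywise (1 is the identity matrix):
Answer: row 1: [-9, 1/6 - I]; row 2: [-1/6 - I, -7]


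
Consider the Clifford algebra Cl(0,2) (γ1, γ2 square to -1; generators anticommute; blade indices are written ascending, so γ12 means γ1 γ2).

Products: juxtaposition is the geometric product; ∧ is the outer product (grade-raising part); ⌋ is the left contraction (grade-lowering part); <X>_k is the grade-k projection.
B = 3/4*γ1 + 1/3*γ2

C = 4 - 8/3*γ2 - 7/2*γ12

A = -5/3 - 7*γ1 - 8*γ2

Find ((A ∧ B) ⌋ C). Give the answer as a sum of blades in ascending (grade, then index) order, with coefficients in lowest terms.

step 1: -5/4*γ1 - 5/9*γ2 + 11/3*γ12
step 2: 613/54 + 35/18*γ1 - 35/8*γ2
Answer: 613/54 + 35/18*γ1 - 35/8*γ2


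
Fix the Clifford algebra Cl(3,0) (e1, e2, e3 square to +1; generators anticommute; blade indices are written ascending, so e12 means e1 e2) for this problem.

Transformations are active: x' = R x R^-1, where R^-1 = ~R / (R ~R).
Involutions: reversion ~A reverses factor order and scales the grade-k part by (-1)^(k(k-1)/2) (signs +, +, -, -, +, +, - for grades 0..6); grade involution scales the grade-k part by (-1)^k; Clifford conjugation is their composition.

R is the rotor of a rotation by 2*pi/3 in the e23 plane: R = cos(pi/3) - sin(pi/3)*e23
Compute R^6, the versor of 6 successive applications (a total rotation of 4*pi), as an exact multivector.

The rotor phase is half the rotation angle and phases add under composition, so 6 steps in the e23 plane accumulate phase 6*(pi/3) = 2*pi: R^6 = cos(2*pi) - sin(2*pi)*e23.
cos(2*pi) = 1 and sin(2*pi) = 0, so R^6 = 1. The total rotation 4*pi is 2 full turns, so every vector returns to itself, yet the rotor is +1, back on the identity sheet (an even number of 2*pi turns).
Answer: 1


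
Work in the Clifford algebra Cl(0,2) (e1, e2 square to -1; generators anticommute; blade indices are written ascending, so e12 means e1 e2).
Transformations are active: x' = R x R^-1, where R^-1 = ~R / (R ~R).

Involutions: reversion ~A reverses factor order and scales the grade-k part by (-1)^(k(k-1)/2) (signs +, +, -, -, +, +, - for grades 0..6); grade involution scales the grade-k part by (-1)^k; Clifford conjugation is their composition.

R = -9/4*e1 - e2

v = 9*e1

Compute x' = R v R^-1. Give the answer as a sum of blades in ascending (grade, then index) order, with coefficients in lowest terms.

~R = -9/4*e1 - e2, and R ~R = -97/16, so R^-1 = ~R / (-97/16).
R v = 81/4 + 9*e12
Answer: 585/97*e1 + 648/97*e2


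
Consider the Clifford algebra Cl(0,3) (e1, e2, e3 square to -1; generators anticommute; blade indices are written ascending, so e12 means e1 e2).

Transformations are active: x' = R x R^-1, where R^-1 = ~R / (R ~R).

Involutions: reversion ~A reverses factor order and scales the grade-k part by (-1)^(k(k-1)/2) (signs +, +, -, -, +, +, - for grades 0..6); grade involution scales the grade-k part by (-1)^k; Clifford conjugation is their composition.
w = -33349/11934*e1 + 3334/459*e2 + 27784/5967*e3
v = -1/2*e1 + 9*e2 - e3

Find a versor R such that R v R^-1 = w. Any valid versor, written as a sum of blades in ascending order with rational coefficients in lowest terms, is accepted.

Construction: equal norms (both -329/4) license R = v + w = -19658/5967*e1 + 7465/459*e2 + 21817/5967*e3 — nothing changes along that direction, while (v - w)/2 changes sign, so v maps onto w.
Answer: -19658/5967*e1 + 7465/459*e2 + 21817/5967*e3


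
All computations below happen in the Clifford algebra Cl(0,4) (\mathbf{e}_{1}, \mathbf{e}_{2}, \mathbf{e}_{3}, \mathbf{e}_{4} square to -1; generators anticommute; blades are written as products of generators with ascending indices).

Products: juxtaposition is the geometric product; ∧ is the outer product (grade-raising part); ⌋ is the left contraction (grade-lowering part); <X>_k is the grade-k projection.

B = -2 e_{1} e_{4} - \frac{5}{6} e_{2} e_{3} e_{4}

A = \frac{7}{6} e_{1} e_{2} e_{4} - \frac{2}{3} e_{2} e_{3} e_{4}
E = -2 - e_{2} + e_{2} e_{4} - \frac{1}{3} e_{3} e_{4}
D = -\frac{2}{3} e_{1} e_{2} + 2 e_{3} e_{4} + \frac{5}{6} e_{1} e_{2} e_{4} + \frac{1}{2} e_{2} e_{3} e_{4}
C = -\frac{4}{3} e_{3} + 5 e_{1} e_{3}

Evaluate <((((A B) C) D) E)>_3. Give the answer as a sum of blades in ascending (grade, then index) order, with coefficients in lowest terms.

step 1: \frac{5}{9} - \frac{7}{3} e_{2} - \frac{35}{36} e_{1} e_{3} + \frac{4}{3} e_{1} e_{2} e_{3}
step 2: \frac{175}{36} - \frac{35}{27} e_{1} + \frac{20}{3} e_{2} - \frac{20}{27} e_{3} + \frac{16}{9} e_{1} e_{2} + \frac{25}{9} e_{1} e_{3} + \frac{28}{9} e_{2} e_{3} + \frac{35}{3} e_{1} e_{2} e_{3}
step 3: \frac{32}{27} - \frac{40}{9} e_{1} - \frac{70}{81} e_{2} + \frac{70}{9} e_{3} - \frac{14}{9} e_{4} - \frac{175}{54} e_{1} e_{2} - \frac{56}{27} e_{1} e_{3} - \frac{35}{6} e_{1} e_{4} + \frac{50}{27} e_{2} e_{3} - \frac{893}{162} e_{2} e_{4} - \frac{10}{3} e_{3} e_{4} + \frac{40}{81} e_{1} e_{2} e_{3} - \frac{3865}{216} e_{1} e_{2} e_{4} - \frac{8}{9} e_{1} e_{3} e_{4} + \frac{2905}{216} e_{2} e_{3} e_{4} + \frac{371}{162} e_{1} e_{2} e_{3} e_{4}
step 4: \frac{7}{6} + \frac{5021}{216} e_{1} + \frac{2249}{648} e_{2} - \frac{743}{216} e_{3} + \frac{1957}{162} e_{4} + \frac{1423}{243} e_{1} e_{2} + \frac{71}{9} e_{1} e_{3} + \frac{20807}{648} e_{1} e_{4} + \frac{4493}{486} e_{2} e_{3} + \frac{913}{81} e_{2} e_{4} + \frac{13979}{648} e_{3} e_{4} + \frac{91}{24} e_{1} e_{2} e_{3} + \frac{24955}{972} e_{1} e_{2} e_{4} + \frac{979}{162} e_{1} e_{3} e_{4} - \frac{30185}{972} e_{2} e_{3} e_{4} - \frac{29}{54} e_{1} e_{2} e_{3} e_{4}
step 5: \frac{91}{24} e_{1} e_{2} e_{3} + \frac{24955}{972} e_{1} e_{2} e_{4} + \frac{979}{162} e_{1} e_{3} e_{4} - \frac{30185}{972} e_{2} e_{3} e_{4}
Answer: \frac{91}{24} e_{1} e_{2} e_{3} + \frac{24955}{972} e_{1} e_{2} e_{4} + \frac{979}{162} e_{1} e_{3} e_{4} - \frac{30185}{972} e_{2} e_{3} e_{4}


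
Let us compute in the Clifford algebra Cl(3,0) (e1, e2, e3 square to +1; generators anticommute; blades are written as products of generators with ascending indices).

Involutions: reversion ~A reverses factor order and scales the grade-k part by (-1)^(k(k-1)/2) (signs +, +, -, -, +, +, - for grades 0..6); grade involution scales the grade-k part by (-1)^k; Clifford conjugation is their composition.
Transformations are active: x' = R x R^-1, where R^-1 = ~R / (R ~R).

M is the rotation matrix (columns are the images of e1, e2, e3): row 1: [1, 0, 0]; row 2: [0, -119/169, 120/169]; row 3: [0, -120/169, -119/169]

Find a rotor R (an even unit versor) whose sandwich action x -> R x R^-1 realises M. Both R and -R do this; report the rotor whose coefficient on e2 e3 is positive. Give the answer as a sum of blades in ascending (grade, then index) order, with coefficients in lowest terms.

Method: write R = a + b12*e1 e2 + b13*e1 e3 + b23*e2 e3 with a^2 + b12^2 + b13^2 + b23^2 = 1 (so R^-1 = ~R). Expanding the columns R e_j ~R gives tr M = 4a^2 - 1 and, from the antisymmetric part, M21 - M12 = -4a*b12, M13 - M31 = 4a*b13, M32 - M23 = -4a*b23.
Here tr M = -69/169, so a^2 = (1 + tr M)/4 = 25/169 and a = ±5/13. Taking a = 5/13: M21 - M12 = 0, M13 - M31 = 0, M32 - M23 = -240/169, giving b12 = 0, b13 = 0, b23 = 12/13, i.e. R = 5/13 + 12/13*e2 e3.
Its e2 e3 coefficient is already positive.
Answer: 5/13 + 12/13*e2 e3. Uniqueness: Spin(3) -> SO(3) maps R and -R to the same rotation of trace -69/169; fixing the sign of the e2 e3 coefficient removes the ambiguity.


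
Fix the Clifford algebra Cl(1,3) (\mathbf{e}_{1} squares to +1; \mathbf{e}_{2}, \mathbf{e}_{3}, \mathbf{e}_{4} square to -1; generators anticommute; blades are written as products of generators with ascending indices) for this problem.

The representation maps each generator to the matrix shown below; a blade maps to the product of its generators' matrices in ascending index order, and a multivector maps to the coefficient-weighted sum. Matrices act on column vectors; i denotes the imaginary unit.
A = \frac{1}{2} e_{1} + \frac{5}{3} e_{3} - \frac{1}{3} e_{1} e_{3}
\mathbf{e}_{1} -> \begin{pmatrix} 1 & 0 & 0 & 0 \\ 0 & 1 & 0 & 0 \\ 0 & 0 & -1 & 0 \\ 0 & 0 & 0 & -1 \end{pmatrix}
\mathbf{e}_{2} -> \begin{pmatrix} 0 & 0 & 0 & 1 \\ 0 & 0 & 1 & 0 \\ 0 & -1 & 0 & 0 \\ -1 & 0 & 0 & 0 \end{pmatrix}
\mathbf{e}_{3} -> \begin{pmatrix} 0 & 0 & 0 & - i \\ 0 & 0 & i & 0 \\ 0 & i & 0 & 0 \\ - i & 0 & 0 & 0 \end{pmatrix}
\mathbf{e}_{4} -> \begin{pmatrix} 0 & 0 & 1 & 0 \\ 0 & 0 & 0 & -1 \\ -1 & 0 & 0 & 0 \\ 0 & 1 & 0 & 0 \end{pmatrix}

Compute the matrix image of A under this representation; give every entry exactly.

Bivector images (products of the table entries): rho(e_{1} e_{3}) = rho(\mathbf{e}_{1})rho(\mathbf{e}_{3}) = \begin{pmatrix} 0 & 0 & 0 & - i \\ 0 & 0 & i & 0 \\ 0 & - i & 0 & 0 \\ i & 0 & 0 & 0 \end{pmatrix}.
M = (\frac{1}{2})*rho(e_{1}) + (\frac{5}{3})*rho(e_{3}) + (-\frac{1}{3})*rho(e_{1} e_{3}), summed entrywise:
Answer: \begin{pmatrix} \frac{1}{2} & 0 & 0 & - \frac{4 i}{3} \\ 0 & \frac{1}{2} & \frac{4 i}{3} & 0 \\ 0 & 2 i & - \frac{1}{2} & 0 \\ - 2 i & 0 & 0 & - \frac{1}{2} \end{pmatrix}


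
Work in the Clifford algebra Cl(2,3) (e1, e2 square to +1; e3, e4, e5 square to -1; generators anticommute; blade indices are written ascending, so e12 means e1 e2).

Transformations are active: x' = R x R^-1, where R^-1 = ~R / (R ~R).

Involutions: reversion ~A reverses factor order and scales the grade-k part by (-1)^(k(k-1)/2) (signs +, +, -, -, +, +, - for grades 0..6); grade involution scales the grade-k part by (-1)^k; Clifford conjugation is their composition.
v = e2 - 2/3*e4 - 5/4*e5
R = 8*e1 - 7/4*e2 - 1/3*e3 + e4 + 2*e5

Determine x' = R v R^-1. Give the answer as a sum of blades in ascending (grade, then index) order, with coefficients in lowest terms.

~R = 8*e1 - 7/4*e2 - 1/3*e3 + e4 + 2*e5, and R ~R = 8921/144, so R^-1 = ~R / (8921/144).
R v = 17/12 + 8*e12 - 16/3*e14 - 10*e15 + 1/3*e23 + 1/6*e24 + 3/16*e25 + 2/9*e34 + 5/12*e35 + 1/12*e45
Answer: 3264/8921*e1 - 9635/8921*e2 - 136/8921*e3 + 19066/26763*e4 + 47869/35684*e5


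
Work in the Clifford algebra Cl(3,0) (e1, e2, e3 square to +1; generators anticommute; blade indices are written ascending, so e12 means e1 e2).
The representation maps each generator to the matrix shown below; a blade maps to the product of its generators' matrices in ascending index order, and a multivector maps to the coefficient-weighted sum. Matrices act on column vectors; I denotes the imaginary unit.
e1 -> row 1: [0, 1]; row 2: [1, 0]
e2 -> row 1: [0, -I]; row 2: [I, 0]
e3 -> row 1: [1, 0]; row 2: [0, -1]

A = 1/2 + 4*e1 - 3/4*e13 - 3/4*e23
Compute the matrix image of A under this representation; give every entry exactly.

Bivector images (products of the table entries): rho(e13) = rho(e1)rho(e3) = row 1: [0, -1]; row 2: [1, 0]; rho(e23) = rho(e2)rho(e3) = row 1: [0, I]; row 2: [I, 0].
M = (1/2)*1 + (4)*rho(e1) + (-3/4)*rho(e13) + (-3/4)*rho(e23), summed entrywise (1 is the identity matrix):
Answer: row 1: [1/2, 19/4 - 3*I/4]; row 2: [13/4 - 3*I/4, 1/2]


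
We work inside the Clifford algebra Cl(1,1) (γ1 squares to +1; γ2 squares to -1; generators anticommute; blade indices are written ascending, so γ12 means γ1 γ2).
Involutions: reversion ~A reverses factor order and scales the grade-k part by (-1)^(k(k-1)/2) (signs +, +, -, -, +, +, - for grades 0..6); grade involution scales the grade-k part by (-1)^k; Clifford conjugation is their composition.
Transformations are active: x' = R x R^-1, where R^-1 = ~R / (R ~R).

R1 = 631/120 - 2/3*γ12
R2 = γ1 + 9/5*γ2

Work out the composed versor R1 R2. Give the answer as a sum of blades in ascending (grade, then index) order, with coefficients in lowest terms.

Distribute over the terms of R1 (each basis-blade product reordered to ascending indices, repeated generators contracted through their squares):
(631/120) R2 = 631/120*γ1 + 1893/200*γ2
(-2/3*γ12) R2 = 6/5*γ1 + 2/3*γ2
Summing the partial products and collecting blades:
Answer: 155/24*γ1 + 6079/600*γ2


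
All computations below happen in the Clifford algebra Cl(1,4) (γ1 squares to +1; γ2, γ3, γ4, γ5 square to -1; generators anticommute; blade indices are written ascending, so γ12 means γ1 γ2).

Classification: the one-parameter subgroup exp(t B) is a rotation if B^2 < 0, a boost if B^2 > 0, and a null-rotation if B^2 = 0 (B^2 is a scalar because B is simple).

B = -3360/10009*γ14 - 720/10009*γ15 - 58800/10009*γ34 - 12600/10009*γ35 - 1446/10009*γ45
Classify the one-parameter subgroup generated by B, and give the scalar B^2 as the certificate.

B^2 term by term: the squares give (-3360/10009)^2*(γ14)^2 + (-720/10009)^2*(γ15)^2 + (-58800/10009)^2*(γ34)^2 + (-12600/10009)^2*(γ35)^2 + (-1446/10009)^2*(γ45)^2 = 11289600/100180081*(+1) + 518400/100180081*(+1) + 3457440000/100180081*(-1) + 158760000/100180081*(-1) + 2090916/100180081*(-1) = -36 (each basis 2-blade squares to minus the product of its generators' squares); cross terms between blades sharing an index anticommute and cancel; the commuting (index-disjoint) pairs give grade-4 terms 2*c*c'*(blade product), which cancel blade by blade — γ1345: -84672000/100180081 + 84672000/100180081 = 0 — confirming B is simple. So B^2 = -36.
Answer: rotation, certificate B^2 = -36. Key observation: B^2 = -36 is a conjugation invariant, so its sign decides the class regardless of the surface form of B.


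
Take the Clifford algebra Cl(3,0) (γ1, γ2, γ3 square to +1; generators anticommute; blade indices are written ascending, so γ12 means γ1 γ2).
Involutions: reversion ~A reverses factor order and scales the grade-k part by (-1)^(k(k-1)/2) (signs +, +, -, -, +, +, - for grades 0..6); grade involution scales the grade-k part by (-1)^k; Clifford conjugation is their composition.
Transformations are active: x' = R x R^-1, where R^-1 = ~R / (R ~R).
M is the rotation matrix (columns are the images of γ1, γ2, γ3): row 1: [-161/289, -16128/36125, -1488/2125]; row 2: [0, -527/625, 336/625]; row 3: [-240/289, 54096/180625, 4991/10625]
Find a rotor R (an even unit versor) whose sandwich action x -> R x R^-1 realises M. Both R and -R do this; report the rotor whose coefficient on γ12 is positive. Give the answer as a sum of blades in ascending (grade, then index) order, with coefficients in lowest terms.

Method: write R = a + b12*γ12 + b13*γ13 + b23*γ23 with a^2 + b12^2 + b13^2 + b23^2 = 1 (so R^-1 = ~R). Expanding the columns R e_j ~R gives tr M = 4a^2 - 1 and, from the antisymmetric part, M21 - M12 = -4a*b12, M13 - M31 = 4a*b13, M32 - M23 = -4a*b23.
Here tr M = -168081/180625, so a^2 = (1 + tr M)/4 = 3136/180625 and a = ±56/425. Taking a = 56/425: M21 - M12 = 16128/36125, M13 - M31 = 4704/36125, M32 - M23 = -43008/180625, giving b12 = -72/85, b13 = 21/85, b23 = 192/425, i.e. R = 56/425 - 72/85*γ12 + 21/85*γ13 + 192/425*γ23.
Its γ12 coefficient is negative, so report the other preimage -R.
Answer: -56/425 + 72/85*γ12 - 21/85*γ13 - 192/425*γ23. Why the constraint matters: R and -R act identically through the sandwich — M has trace -168081/180625 either way — so only the sign condition on γ12 picks one of the two preimages.


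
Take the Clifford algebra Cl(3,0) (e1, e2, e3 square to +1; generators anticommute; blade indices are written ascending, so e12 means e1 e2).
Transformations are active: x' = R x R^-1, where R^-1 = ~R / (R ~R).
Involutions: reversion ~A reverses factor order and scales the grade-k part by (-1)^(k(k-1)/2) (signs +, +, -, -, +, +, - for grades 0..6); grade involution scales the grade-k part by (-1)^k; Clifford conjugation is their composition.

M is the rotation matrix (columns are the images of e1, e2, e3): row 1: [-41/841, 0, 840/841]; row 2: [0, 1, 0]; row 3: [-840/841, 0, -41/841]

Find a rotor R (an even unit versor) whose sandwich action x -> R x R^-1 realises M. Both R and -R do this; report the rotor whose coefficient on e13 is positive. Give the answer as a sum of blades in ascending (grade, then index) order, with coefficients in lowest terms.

Method: write R = a + b12*e12 + b13*e13 + b23*e23 with a^2 + b12^2 + b13^2 + b23^2 = 1 (so R^-1 = ~R). Expanding the columns R e_j ~R gives tr M = 4a^2 - 1 and, from the antisymmetric part, M21 - M12 = -4a*b12, M13 - M31 = 4a*b13, M32 - M23 = -4a*b23.
Here tr M = 759/841, so a^2 = (1 + tr M)/4 = 400/841 and a = ±20/29. Taking a = 20/29: M21 - M12 = 0, M13 - M31 = 1680/841, M32 - M23 = 0, giving b12 = 0, b13 = 21/29, b23 = 0, i.e. R = 20/29 + 21/29*e13.
Its e13 coefficient is already positive.
Answer: 20/29 + 21/29*e13. Why the constraint matters: R and -R act identically through the sandwich — M has trace 759/841 either way — so only the sign condition on e13 picks one of the two preimages.


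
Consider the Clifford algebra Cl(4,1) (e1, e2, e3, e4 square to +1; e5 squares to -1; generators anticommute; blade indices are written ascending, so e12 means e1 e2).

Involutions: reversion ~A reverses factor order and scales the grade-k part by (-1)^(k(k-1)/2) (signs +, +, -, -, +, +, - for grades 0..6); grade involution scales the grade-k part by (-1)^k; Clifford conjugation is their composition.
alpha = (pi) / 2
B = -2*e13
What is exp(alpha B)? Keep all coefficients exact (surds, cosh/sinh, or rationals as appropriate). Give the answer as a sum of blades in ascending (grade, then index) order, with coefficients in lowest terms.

B^2 = (-2)^2*(e13)^2 = 4*(-1) = -4 (a basis 2-blade squares to minus the product of its generators' squares).
B^2 = -4 — a negative square means the series sums to a rotation: l = 2, alpha*l = pi, so exp(alpha B) = cos(pi) + (sin(pi)/2)*B = -1 + (0)*B.
Answer: -1


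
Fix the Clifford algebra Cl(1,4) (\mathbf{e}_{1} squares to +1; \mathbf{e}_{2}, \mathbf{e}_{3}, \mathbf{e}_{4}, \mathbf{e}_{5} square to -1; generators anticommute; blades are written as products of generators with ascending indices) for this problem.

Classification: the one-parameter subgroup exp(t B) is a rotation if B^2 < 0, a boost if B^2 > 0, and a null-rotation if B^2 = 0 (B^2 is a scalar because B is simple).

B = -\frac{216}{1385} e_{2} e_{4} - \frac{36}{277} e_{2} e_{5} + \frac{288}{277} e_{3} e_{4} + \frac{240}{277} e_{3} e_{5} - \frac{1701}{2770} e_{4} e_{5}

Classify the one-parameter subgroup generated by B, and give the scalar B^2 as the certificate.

B^2 term by term: the squares give (-\frac{216}{1385})^2*(e_{2} e_{4})^2 + (-\frac{36}{277})^2*(e_{2} e_{5})^2 + (\frac{288}{277})^2*(e_{3} e_{4})^2 + (\frac{240}{277})^2*(e_{3} e_{5})^2 + (-\frac{1701}{2770})^2*(e_{4} e_{5})^2 = \frac{46656}{1918225}*(-1) + \frac{1296}{76729}*(-1) + \frac{82944}{76729}*(-1) + \frac{57600}{76729}*(-1) + \frac{2893401}{7672900}*(-1) = -\frac{9}{4} (each basis 2-blade squares to minus the product of its generators' squares); cross terms between blades sharing an index anticommute and cancel; the commuting (index-disjoint) pairs give grade-4 terms 2*c*c'*(blade product), which cancel blade by blade — e_{2} e_{3} e_{4} e_{5}: \frac{20736}{76729} - \frac{20736}{76729} = 0 — confirming B is simple. So B^2 = -\frac{9}{4}.
Answer: rotation, certificate B^2 = -\frac{9}{4}. The invariant at work: B^2 = -\frac{9}{4} is unchanged by conjugation, hence its sign classifies the subgroup whatever basis B is written in.


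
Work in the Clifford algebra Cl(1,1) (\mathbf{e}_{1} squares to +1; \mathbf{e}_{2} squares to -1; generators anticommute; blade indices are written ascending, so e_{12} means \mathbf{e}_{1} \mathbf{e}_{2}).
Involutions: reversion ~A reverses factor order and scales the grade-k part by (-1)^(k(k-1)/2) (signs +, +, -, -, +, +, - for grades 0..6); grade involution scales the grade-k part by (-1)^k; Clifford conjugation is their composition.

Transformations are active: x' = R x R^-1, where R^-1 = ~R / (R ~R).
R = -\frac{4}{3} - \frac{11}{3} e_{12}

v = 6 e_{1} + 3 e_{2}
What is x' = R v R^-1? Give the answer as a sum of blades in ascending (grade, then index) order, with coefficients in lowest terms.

~R = -\frac{4}{3} + \frac{11}{3} e_{12}, and R ~R = -\frac{35}{3}, so R^-1 = ~R / (-\frac{35}{3}).
R v = 3 e_{1} + 18 e_{2}
Answer: -\frac{186}{35} e_{1} + \frac{39}{35} e_{2}


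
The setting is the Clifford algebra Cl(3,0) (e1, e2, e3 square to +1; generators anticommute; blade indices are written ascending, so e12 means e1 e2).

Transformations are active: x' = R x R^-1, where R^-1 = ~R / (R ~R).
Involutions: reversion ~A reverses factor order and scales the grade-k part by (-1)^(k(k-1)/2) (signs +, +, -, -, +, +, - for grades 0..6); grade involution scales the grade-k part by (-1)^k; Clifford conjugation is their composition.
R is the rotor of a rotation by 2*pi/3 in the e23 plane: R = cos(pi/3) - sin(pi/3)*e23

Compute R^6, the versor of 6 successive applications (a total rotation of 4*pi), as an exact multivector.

Half-angle bookkeeping: 6 applications in e23 add up to rotor phase 6*pi/3 = 2*pi, so R^6 = cos(2*pi) - sin(2*pi)*e23.
cos(2*pi) = 1 and sin(2*pi) = 0, so R^6 = 1. The total rotation 4*pi is 2 full turns, so every vector returns to itself, yet the rotor is +1, back on the identity sheet (an even number of 2*pi turns).
Answer: 1


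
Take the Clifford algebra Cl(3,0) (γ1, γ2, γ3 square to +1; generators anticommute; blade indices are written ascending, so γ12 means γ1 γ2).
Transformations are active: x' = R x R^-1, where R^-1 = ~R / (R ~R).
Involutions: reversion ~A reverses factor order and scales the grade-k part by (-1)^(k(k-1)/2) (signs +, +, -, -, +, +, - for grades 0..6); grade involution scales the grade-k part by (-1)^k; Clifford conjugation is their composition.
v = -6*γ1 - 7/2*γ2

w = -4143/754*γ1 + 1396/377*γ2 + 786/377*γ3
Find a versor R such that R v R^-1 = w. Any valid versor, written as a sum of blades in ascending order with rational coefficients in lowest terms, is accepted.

Equal squares first: v^2 = w^2 = 193/4. Then v + w = -8667/754*γ1 + 153/754*γ2 + 786/377*γ3 is a versor taking v to w, provided it is invertible.
Answer: -8667/754*γ1 + 153/754*γ2 + 786/377*γ3


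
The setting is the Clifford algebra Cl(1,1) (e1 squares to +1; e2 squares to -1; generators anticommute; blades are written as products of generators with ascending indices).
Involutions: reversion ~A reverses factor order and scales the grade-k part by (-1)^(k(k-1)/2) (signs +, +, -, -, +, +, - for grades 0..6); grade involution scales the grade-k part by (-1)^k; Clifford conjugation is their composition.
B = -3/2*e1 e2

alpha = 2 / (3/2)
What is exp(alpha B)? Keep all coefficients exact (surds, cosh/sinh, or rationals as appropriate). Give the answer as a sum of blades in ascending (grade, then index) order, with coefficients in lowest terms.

B^2 = (-3/2)^2*(e1 e2)^2 = 9/4*(+1) = 9/4 (a basis 2-blade squares to minus the product of its generators' squares).
B^2 = 9/4 — since the square is positive, the closed form is hyperbolic: l = 3/2, alpha*l = 2, so exp(alpha B) = cosh(2) + (sinh(2)/(3/2))*B = cosh(2) + (2*sinh(2)/3)*B.
Answer: cosh(2) - sinh(2)*e1 e2


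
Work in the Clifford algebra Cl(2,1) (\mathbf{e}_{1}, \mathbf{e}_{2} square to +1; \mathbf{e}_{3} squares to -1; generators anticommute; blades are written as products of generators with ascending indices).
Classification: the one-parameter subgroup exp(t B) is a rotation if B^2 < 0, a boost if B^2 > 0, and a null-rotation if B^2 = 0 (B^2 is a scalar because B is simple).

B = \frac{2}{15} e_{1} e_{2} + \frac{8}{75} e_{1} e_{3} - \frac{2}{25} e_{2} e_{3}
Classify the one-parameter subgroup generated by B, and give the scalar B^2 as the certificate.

B^2 term by term: the squares give (\frac{2}{15})^2*(e_{1} e_{2})^2 + (\frac{8}{75})^2*(e_{1} e_{3})^2 + (-\frac{2}{25})^2*(e_{2} e_{3})^2 = \frac{4}{225}*(-1) + \frac{64}{5625}*(+1) + \frac{4}{625}*(+1) = 0 (each basis 2-blade squares to minus the product of its generators' squares); cross terms between blades sharing an index anticommute and cancel. So B^2 = 0.
Answer: null-rotation, certificate B^2 = 0. Why this suffices: the scalar 0 survives any versor conjugation, so its sign alone determines the class however B is presented.


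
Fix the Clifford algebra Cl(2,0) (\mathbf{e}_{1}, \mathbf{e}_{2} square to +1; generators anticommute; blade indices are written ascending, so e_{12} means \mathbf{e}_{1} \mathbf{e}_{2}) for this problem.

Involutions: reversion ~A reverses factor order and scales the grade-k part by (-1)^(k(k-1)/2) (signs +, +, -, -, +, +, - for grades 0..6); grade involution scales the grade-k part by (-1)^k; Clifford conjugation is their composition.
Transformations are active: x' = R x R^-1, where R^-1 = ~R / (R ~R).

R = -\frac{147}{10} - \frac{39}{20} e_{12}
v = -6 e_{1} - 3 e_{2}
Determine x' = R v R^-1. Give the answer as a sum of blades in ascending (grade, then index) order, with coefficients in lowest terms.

~R = -\frac{147}{10} + \frac{39}{20} e_{12}, and R ~R = \frac{87957}{400}, so R^-1 = ~R / (\frac{87957}{400}).
R v = \frac{1881}{20} e_{1} + \frac{162}{5} e_{2}
Answer: -\frac{64254}{9773} e_{1} - \frac{13017}{9773} e_{2}


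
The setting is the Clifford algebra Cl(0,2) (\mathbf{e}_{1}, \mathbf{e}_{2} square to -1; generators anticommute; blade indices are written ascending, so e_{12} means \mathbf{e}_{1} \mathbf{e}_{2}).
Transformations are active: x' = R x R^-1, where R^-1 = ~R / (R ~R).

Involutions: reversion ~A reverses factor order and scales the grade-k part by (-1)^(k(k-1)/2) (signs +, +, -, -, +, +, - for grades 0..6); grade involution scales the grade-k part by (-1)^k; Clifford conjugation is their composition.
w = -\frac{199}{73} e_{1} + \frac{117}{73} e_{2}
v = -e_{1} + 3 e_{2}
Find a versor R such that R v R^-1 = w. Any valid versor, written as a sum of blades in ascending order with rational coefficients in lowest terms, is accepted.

Take R = v + w = -\frac{272}{73} e_{1} + \frac{336}{73} e_{2}. Because q(v) = q(w) = -10, conjugation by R sends v exactly to w.
Answer: -\frac{272}{73} e_{1} + \frac{336}{73} e_{2}


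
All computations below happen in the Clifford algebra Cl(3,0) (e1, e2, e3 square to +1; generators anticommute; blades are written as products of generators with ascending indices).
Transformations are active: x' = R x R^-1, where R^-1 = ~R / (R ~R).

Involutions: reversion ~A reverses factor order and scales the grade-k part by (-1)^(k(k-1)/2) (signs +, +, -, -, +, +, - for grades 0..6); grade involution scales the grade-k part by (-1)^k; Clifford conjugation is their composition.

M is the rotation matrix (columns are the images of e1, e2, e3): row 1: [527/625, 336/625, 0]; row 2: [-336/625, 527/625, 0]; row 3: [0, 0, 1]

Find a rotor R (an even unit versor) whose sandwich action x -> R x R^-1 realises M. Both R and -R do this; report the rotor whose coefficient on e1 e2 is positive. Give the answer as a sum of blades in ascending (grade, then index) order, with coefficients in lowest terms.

Method: write R = a + b12*e1 e2 + b13*e1 e3 + b23*e2 e3 with a^2 + b12^2 + b13^2 + b23^2 = 1 (so R^-1 = ~R). Expanding the columns R e_j ~R gives tr M = 4a^2 - 1 and, from the antisymmetric part, M21 - M12 = -4a*b12, M13 - M31 = 4a*b13, M32 - M23 = -4a*b23.
Here tr M = 1679/625, so a^2 = (1 + tr M)/4 = 576/625 and a = ±24/25. Taking a = 24/25: M21 - M12 = -672/625, M13 - M31 = 0, M32 - M23 = 0, giving b12 = 7/25, b13 = 0, b23 = 0, i.e. R = 24/25 + 7/25*e1 e2.
Its e1 e2 coefficient is already positive.
Answer: 24/25 + 7/25*e1 e2. Key observation: the double cover Spin(3) -> SO(3) sends R and -R to the same matrix (trace 1679/625 here), so the stated sign of the e1 e2 coefficient is what selects one sheet.


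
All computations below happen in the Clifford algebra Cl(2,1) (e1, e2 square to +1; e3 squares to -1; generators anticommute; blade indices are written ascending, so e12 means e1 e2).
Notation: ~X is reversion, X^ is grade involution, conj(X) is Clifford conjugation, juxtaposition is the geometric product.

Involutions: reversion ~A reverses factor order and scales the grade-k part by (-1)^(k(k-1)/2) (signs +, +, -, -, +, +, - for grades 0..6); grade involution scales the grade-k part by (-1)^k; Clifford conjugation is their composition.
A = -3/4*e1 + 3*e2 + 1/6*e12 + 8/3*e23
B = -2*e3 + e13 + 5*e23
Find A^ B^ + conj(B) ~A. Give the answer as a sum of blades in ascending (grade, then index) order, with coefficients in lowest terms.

first term: 40/3 - 16/3*e2 - 57/4*e3 - 8/3*e12 + 7/3*e13 - 37/6*e23 + 85/12*e123
second term: 40/3 - 16/3*e2 + 57/4*e3 + 8/3*e12 + 2/3*e13 - 35/6*e23 + 77/12*e123
Answer: 80/3 - 32/3*e2 + 3*e13 - 12*e23 + 27/2*e123
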